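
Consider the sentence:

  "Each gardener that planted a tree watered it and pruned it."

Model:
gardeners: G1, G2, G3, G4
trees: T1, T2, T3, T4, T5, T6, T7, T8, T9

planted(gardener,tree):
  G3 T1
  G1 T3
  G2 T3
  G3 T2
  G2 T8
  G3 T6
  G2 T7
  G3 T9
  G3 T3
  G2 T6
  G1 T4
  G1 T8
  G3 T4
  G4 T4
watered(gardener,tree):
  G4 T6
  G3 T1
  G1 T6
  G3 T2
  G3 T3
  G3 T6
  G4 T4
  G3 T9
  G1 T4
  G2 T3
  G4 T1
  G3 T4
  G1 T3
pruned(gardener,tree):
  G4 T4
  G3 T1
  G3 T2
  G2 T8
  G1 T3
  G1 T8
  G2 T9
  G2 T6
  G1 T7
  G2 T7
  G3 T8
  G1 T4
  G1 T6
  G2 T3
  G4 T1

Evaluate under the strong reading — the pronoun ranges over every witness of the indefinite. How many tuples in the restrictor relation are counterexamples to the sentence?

"it" takes "a tree" as antecedent — a donkey pronoun bound across the clause boundary.
Strong reading: for every (g,t) with planted(g,t), watered(g,t) ∧ pruned(g,t).
Restrictor pairs: (G1,T3) ✓  (G1,T4) ✓  (G1,T8) ✗  (G2,T3) ✓  (G2,T6) ✗  (G2,T7) ✗  (G2,T8) ✗  (G3,T1) ✓  (G3,T2) ✓  (G3,T3) ✗  (G3,T4) ✗  (G3,T6) ✗  (G3,T9) ✗  (G4,T4) ✓
Counterexamples (restrictor pairs failing the scope): 8.

8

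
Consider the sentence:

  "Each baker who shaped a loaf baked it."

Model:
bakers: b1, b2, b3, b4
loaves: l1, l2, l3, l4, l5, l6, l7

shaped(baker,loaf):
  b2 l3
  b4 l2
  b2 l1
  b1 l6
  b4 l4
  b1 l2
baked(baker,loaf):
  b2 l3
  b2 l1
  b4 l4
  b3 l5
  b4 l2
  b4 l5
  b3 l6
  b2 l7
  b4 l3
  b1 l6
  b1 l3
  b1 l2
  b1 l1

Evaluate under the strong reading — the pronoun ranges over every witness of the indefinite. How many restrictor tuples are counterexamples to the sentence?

"it" takes "a loaf" as antecedent — a donkey pronoun bound across the clause boundary.
Strong reading: for every (b,l) with shaped(b,l), baked(b,l).
Restrictor pairs: (b1,l2) ✓  (b1,l6) ✓  (b2,l1) ✓  (b2,l3) ✓  (b4,l2) ✓  (b4,l4) ✓
Counterexamples (restrictor pairs failing the scope): 0.

0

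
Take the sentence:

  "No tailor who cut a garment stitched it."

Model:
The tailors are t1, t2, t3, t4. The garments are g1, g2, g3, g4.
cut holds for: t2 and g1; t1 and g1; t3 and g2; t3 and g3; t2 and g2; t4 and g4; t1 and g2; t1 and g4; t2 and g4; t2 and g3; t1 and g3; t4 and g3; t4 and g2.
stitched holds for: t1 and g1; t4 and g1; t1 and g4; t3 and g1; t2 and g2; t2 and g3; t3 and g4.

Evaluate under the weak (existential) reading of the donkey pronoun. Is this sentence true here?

False

"it" takes "a garment" as antecedent — a donkey pronoun bound across the clause boundary.
Truth condition: for no (t,g) with cut(t,g) does stitched(t,g) hold.
Restrictor pairs — does the scope hold? (t1,g1):holds  (t1,g2):fails  (t1,g3):fails  (t1,g4):holds  (t2,g1):fails  (t2,g2):holds  (t2,g3):holds  (t2,g4):fails  (t3,g2):fails  (t3,g3):fails  (t4,g2):fails  (t4,g3):fails  (t4,g4):fails
Scope holds for 4 pair(s), so the sentence is false.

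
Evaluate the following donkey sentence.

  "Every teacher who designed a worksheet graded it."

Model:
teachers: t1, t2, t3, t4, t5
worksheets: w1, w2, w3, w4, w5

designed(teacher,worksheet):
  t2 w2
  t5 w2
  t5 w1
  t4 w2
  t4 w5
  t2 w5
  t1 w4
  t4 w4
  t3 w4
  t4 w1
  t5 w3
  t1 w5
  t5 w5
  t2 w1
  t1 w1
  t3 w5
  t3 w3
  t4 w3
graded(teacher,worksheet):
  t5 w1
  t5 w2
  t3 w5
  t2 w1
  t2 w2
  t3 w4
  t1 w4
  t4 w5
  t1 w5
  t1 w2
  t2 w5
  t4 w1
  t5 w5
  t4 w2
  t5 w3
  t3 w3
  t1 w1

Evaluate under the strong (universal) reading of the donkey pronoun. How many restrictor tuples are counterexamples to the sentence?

2

"it" takes "a worksheet" as antecedent — a donkey pronoun bound across the clause boundary.
Strong reading: for every (t,w) with designed(t,w), graded(t,w).
Restrictor pairs: (t1,w1) ✓  (t1,w4) ✓  (t1,w5) ✓  (t2,w1) ✓  (t2,w2) ✓  (t2,w5) ✓  (t3,w3) ✓  (t3,w4) ✓  (t3,w5) ✓  (t4,w1) ✓  (t4,w2) ✓  (t4,w3) ✗  (t4,w4) ✗  (t4,w5) ✓  (t5,w1) ✓  (t5,w2) ✓  (t5,w3) ✓  (t5,w5) ✓
Counterexamples (restrictor pairs failing the scope): 2.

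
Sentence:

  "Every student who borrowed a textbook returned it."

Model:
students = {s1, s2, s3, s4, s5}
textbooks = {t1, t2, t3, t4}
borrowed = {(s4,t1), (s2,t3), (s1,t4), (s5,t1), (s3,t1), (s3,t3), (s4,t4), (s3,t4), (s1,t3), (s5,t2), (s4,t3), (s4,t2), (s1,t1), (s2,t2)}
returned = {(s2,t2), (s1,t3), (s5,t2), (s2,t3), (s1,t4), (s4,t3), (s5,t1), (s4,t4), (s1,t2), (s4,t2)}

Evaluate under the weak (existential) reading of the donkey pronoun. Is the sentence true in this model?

False

"it" takes "a textbook" as antecedent — a donkey pronoun bound across the clause boundary.
Weak reading: every student s with some borrowed-textbook has at least one borrowed-textbook t such that returned(s,t).
Per student: s1:✓  s2:✓  s3:✗  s4:✓  s5:✓
s3 has no witness among its borrowed-textbooks.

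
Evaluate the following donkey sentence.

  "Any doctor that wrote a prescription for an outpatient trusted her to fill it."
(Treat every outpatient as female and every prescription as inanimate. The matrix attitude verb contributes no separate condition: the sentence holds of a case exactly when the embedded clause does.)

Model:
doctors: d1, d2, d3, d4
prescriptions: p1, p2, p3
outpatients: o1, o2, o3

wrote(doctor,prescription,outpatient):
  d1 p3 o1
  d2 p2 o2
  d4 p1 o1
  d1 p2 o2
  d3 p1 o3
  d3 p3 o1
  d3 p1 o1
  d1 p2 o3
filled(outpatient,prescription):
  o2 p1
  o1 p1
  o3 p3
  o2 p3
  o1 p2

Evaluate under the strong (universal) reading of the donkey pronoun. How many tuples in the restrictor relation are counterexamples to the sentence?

"her" takes "an outpatient" as antecedent and "it" takes "a prescription"; both are donkey pronouns co-varying with the restrictor.
Strong reading: for every (d,p,o) with wrote(d,p,o), filled(o,p).
Restrictor triples: (d1,p2,o2)→filled(o2,p2) ✗  (d1,p2,o3)→filled(o3,p2) ✗  (d1,p3,o1)→filled(o1,p3) ✗  (d2,p2,o2)→filled(o2,p2) ✗  (d3,p1,o1)→filled(o1,p1) ✓  (d3,p1,o3)→filled(o3,p1) ✗  (d3,p3,o1)→filled(o1,p3) ✗  (d4,p1,o1)→filled(o1,p1) ✓
Counterexamples (restrictor triples failing the scope): 6.

6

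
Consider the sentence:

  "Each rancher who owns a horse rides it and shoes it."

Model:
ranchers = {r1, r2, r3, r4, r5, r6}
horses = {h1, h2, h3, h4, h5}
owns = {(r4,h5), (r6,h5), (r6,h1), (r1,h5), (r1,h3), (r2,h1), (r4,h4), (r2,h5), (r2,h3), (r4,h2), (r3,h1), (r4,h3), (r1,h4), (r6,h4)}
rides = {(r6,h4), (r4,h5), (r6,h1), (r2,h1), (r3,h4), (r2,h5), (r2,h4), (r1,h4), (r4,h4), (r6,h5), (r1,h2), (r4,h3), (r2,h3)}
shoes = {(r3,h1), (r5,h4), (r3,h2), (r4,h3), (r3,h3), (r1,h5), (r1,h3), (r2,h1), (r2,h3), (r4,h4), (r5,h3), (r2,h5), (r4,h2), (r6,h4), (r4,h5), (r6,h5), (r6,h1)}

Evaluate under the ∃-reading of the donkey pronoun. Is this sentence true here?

False

"it" takes "a horse" as antecedent — a donkey pronoun bound across the clause boundary.
Weak reading: every rancher r with some owns-horse has at least one owns-horse h such that rides(r,h) ∧ shoes(r,h).
Per rancher: r1:✗  r2:✓  r3:✗  r4:✓  r6:✓
r1 has no witness among its owns-horses.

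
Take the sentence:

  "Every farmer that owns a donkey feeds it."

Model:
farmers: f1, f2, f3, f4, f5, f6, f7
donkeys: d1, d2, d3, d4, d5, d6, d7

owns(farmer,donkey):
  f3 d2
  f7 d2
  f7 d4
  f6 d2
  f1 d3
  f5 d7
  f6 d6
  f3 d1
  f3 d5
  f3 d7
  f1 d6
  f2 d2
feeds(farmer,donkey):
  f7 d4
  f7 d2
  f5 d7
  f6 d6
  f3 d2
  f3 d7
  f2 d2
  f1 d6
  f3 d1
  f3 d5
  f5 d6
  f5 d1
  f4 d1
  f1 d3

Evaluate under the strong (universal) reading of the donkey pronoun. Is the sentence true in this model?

False

"it" takes "a donkey" as antecedent — a donkey pronoun bound across the clause boundary.
Strong reading: for every (f,d) with owns(f,d), feeds(f,d).
Restrictor pairs: (f1,d3) ✓  (f1,d6) ✓  (f2,d2) ✓  (f3,d1) ✓  (f3,d2) ✓  (f3,d5) ✓  (f3,d7) ✓  (f5,d7) ✓  (f6,d2) ✗  (f6,d6) ✓  (f7,d2) ✓  (f7,d4) ✓
Counterexample: (f6,d2) is in owns but fails the scope.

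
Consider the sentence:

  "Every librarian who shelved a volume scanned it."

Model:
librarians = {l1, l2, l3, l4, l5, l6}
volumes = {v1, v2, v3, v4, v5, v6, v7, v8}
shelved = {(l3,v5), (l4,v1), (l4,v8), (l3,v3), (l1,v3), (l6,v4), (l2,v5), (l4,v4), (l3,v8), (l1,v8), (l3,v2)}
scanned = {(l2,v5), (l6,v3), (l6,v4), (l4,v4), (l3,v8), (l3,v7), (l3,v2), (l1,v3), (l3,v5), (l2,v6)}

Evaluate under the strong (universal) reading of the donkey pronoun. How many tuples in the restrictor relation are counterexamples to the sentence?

4

"it" takes "a volume" as antecedent — a donkey pronoun bound across the clause boundary.
Strong reading: for every (l,v) with shelved(l,v), scanned(l,v).
Restrictor pairs: (l1,v3) ✓  (l1,v8) ✗  (l2,v5) ✓  (l3,v2) ✓  (l3,v3) ✗  (l3,v5) ✓  (l3,v8) ✓  (l4,v1) ✗  (l4,v4) ✓  (l4,v8) ✗  (l6,v4) ✓
Counterexamples (restrictor pairs failing the scope): 4.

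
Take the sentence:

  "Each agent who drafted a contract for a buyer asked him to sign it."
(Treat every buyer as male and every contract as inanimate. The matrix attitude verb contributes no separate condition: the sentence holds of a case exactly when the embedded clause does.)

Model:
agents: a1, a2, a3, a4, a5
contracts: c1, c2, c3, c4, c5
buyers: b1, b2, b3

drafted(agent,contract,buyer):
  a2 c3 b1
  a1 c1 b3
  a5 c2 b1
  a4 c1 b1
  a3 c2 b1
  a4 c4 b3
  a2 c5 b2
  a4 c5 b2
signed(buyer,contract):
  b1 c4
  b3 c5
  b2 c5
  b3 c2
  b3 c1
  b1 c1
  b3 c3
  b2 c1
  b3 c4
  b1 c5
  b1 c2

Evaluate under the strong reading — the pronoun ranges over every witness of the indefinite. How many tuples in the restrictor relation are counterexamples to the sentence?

"him" takes "a buyer" as antecedent and "it" takes "a contract"; both are donkey pronouns co-varying with the restrictor.
Strong reading: for every (a,c,b) with drafted(a,c,b), signed(b,c).
Restrictor triples: (a1,c1,b3)→signed(b3,c1) ✓  (a2,c3,b1)→signed(b1,c3) ✗  (a2,c5,b2)→signed(b2,c5) ✓  (a3,c2,b1)→signed(b1,c2) ✓  (a4,c1,b1)→signed(b1,c1) ✓  (a4,c4,b3)→signed(b3,c4) ✓  (a4,c5,b2)→signed(b2,c5) ✓  (a5,c2,b1)→signed(b1,c2) ✓
Counterexamples (restrictor triples failing the scope): 1.

1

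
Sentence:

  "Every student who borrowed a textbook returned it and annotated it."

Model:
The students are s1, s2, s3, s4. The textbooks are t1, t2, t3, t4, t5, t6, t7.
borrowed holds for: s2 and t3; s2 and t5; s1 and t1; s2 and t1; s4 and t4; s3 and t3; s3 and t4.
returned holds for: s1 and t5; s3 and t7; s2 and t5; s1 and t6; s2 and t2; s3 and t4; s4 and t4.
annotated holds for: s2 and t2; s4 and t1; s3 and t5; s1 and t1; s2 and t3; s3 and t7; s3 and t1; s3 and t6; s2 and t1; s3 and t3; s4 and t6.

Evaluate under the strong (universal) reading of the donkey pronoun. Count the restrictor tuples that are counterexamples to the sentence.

"it" takes "a textbook" as antecedent — a donkey pronoun bound across the clause boundary.
Strong reading: for every (s,t) with borrowed(s,t), returned(s,t) ∧ annotated(s,t).
Restrictor pairs: (s1,t1) ✗  (s2,t1) ✗  (s2,t3) ✗  (s2,t5) ✗  (s3,t3) ✗  (s3,t4) ✗  (s4,t4) ✗
Counterexamples (restrictor pairs failing the scope): 7.

7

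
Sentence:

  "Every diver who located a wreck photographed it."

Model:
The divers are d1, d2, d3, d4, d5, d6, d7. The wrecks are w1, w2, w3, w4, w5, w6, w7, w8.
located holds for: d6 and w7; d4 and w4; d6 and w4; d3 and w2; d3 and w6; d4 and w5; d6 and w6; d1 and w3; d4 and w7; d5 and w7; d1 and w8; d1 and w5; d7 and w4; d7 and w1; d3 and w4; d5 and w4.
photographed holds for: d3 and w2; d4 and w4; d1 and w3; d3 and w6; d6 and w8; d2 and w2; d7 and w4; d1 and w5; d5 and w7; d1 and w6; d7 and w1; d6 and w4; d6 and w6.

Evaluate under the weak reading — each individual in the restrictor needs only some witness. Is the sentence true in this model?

"it" takes "a wreck" as antecedent — a donkey pronoun bound across the clause boundary.
Weak reading: every diver d with some located-wreck has at least one located-wreck w such that photographed(d,w).
Per diver: d1:✓  d3:✓  d4:✓  d5:✓  d6:✓  d7:✓
Every diver in the restrictor has a witness.

True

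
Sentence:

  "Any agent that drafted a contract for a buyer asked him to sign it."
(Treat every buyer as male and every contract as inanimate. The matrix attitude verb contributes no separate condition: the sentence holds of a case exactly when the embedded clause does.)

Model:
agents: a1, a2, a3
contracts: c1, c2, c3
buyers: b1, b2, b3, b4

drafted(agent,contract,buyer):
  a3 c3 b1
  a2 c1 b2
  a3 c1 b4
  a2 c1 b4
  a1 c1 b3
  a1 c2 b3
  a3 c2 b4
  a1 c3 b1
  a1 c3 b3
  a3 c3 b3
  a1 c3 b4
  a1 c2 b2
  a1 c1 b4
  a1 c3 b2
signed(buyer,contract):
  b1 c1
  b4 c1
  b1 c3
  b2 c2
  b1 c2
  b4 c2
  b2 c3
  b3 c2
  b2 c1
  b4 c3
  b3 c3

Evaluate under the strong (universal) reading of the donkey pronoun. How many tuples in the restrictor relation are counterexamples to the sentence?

"him" takes "a buyer" as antecedent and "it" takes "a contract"; both are donkey pronouns co-varying with the restrictor.
Strong reading: for every (a,c,b) with drafted(a,c,b), signed(b,c).
Restrictor triples: (a1,c1,b3)→signed(b3,c1) ✗  (a1,c1,b4)→signed(b4,c1) ✓  (a1,c2,b2)→signed(b2,c2) ✓  (a1,c2,b3)→signed(b3,c2) ✓  (a1,c3,b1)→signed(b1,c3) ✓  (a1,c3,b2)→signed(b2,c3) ✓  (a1,c3,b3)→signed(b3,c3) ✓  (a1,c3,b4)→signed(b4,c3) ✓  (a2,c1,b2)→signed(b2,c1) ✓  (a2,c1,b4)→signed(b4,c1) ✓  (a3,c1,b4)→signed(b4,c1) ✓  (a3,c2,b4)→signed(b4,c2) ✓  (a3,c3,b1)→signed(b1,c3) ✓  (a3,c3,b3)→signed(b3,c3) ✓
Counterexamples (restrictor triples failing the scope): 1.

1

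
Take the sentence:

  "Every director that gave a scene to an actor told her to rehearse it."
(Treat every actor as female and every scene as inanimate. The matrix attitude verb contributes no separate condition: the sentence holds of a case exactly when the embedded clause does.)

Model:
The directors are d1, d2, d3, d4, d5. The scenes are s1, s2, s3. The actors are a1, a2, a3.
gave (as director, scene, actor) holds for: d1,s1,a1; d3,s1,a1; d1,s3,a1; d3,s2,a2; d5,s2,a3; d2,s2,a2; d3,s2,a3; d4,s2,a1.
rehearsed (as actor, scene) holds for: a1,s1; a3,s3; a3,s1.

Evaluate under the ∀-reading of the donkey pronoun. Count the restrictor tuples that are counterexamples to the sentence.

"her" takes "an actor" as antecedent and "it" takes "a scene"; both are donkey pronouns co-varying with the restrictor.
Strong reading: for every (d,s,a) with gave(d,s,a), rehearsed(a,s).
Restrictor triples: (d1,s1,a1)→rehearsed(a1,s1) ✓  (d1,s3,a1)→rehearsed(a1,s3) ✗  (d2,s2,a2)→rehearsed(a2,s2) ✗  (d3,s1,a1)→rehearsed(a1,s1) ✓  (d3,s2,a2)→rehearsed(a2,s2) ✗  (d3,s2,a3)→rehearsed(a3,s2) ✗  (d4,s2,a1)→rehearsed(a1,s2) ✗  (d5,s2,a3)→rehearsed(a3,s2) ✗
Counterexamples (restrictor triples failing the scope): 6.

6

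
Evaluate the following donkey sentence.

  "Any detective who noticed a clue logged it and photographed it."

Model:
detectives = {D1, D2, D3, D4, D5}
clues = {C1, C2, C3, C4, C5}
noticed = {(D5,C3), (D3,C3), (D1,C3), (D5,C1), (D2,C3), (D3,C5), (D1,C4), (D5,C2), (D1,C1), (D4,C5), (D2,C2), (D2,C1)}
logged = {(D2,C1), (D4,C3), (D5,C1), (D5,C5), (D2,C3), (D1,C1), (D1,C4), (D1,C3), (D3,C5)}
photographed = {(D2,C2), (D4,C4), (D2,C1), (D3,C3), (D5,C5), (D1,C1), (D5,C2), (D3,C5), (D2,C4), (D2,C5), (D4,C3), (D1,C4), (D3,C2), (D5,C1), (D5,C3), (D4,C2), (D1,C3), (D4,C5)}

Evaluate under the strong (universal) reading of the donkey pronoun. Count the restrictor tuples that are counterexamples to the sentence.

"it" takes "a clue" as antecedent — a donkey pronoun bound across the clause boundary.
Strong reading: for every (d,c) with noticed(d,c), logged(d,c) ∧ photographed(d,c).
Restrictor pairs: (D1,C1) ✓  (D1,C3) ✓  (D1,C4) ✓  (D2,C1) ✓  (D2,C2) ✗  (D2,C3) ✗  (D3,C3) ✗  (D3,C5) ✓  (D4,C5) ✗  (D5,C1) ✓  (D5,C2) ✗  (D5,C3) ✗
Counterexamples (restrictor pairs failing the scope): 6.

6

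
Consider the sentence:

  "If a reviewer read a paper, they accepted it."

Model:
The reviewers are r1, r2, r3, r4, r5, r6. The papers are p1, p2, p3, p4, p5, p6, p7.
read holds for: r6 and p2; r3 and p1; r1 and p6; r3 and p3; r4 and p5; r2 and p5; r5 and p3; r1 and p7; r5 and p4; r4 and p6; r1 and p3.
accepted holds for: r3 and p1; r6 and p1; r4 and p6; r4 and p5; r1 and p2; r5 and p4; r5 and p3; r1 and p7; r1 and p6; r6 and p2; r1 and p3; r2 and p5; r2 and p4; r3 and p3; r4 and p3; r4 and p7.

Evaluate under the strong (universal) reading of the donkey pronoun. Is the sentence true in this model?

True

"it" takes "a paper" as antecedent — a donkey pronoun bound across the clause boundary.
Strong reading: for every (r,p) with read(r,p), accepted(r,p).
Restrictor pairs: (r1,p3) ✓  (r1,p6) ✓  (r1,p7) ✓  (r2,p5) ✓  (r3,p1) ✓  (r3,p3) ✓  (r4,p5) ✓  (r4,p6) ✓  (r5,p3) ✓  (r5,p4) ✓  (r6,p2) ✓
Every restrictor pair satisfies the scope.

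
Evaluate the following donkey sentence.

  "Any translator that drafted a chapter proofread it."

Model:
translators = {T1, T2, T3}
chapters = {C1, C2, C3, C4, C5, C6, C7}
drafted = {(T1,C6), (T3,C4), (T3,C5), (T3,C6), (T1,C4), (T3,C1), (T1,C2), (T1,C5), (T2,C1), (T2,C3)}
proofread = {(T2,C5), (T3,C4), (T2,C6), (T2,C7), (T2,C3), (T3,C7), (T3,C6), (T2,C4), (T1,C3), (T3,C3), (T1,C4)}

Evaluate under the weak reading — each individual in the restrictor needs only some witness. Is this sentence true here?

"it" takes "a chapter" as antecedent — a donkey pronoun bound across the clause boundary.
Weak reading: every translator t with some drafted-chapter has at least one drafted-chapter c such that proofread(t,c).
Per translator: T1:✓  T2:✓  T3:✓
Every translator in the restrictor has a witness.

True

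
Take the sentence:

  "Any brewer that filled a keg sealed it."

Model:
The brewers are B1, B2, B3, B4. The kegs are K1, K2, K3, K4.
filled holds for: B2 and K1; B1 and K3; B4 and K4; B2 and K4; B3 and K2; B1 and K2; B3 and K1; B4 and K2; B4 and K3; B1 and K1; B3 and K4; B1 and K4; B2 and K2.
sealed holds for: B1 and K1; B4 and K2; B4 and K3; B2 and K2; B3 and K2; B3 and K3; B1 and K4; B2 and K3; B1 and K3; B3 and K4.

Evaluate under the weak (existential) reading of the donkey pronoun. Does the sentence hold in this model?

"it" takes "a keg" as antecedent — a donkey pronoun bound across the clause boundary.
Weak reading: every brewer b with some filled-keg has at least one filled-keg k such that sealed(b,k).
Per brewer: B1:✓  B2:✓  B3:✓  B4:✓
Every brewer in the restrictor has a witness.

True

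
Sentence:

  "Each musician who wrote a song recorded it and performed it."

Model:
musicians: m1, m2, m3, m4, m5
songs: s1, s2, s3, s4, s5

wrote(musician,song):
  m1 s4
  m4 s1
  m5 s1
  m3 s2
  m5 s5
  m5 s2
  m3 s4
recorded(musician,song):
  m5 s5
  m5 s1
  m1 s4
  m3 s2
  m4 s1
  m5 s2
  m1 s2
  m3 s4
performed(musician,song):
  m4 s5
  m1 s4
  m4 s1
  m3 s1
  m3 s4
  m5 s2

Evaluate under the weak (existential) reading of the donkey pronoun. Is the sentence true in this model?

"it" takes "a song" as antecedent — a donkey pronoun bound across the clause boundary.
Weak reading: every musician m with some wrote-song has at least one wrote-song s such that recorded(m,s) ∧ performed(m,s).
Per musician: m1:✓  m3:✓  m4:✓  m5:✓
Every musician in the restrictor has a witness.

True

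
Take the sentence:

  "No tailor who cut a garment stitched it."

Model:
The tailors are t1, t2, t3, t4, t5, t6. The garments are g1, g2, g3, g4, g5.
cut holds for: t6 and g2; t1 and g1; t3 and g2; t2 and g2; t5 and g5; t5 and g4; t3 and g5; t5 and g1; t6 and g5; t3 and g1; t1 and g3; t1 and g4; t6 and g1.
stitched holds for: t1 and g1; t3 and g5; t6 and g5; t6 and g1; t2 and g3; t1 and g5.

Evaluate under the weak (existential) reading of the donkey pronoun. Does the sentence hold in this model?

"it" takes "a garment" as antecedent — a donkey pronoun bound across the clause boundary.
Truth condition: for no (t,g) with cut(t,g) does stitched(t,g) hold.
Restrictor pairs — does the scope hold? (t1,g1):holds  (t1,g3):fails  (t1,g4):fails  (t2,g2):fails  (t3,g1):fails  (t3,g2):fails  (t3,g5):holds  (t5,g1):fails  (t5,g4):fails  (t5,g5):fails  (t6,g1):holds  (t6,g2):fails  (t6,g5):holds
Scope holds for 4 pair(s), so the sentence is false.

False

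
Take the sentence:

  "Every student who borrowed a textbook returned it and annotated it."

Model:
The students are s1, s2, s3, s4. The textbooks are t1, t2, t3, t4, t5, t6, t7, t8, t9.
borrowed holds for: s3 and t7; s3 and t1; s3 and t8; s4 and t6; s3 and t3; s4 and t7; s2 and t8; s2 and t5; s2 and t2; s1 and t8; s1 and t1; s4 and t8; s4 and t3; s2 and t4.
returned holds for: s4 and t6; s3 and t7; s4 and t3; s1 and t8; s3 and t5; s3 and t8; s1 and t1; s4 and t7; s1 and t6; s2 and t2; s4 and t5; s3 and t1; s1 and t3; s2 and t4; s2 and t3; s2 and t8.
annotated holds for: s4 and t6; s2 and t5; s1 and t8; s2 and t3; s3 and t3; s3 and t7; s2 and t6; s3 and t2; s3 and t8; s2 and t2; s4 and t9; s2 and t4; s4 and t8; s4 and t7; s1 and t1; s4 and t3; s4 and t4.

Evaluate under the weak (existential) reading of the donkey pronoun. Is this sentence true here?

"it" takes "a textbook" as antecedent — a donkey pronoun bound across the clause boundary.
Weak reading: every student s with some borrowed-textbook has at least one borrowed-textbook t such that returned(s,t) ∧ annotated(s,t).
Per student: s1:✓  s2:✓  s3:✓  s4:✓
Every student in the restrictor has a witness.

True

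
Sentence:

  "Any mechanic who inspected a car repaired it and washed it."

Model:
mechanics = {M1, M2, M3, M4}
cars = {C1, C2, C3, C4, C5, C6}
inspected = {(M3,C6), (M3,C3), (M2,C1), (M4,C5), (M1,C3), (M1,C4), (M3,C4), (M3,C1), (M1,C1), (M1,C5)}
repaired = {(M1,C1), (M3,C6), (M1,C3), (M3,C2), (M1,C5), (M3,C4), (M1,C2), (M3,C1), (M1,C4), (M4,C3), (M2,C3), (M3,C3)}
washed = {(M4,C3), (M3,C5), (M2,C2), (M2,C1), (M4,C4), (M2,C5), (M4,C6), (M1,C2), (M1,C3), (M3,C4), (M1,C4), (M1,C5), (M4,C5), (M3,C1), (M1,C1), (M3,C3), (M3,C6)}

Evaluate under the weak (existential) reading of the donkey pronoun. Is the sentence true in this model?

"it" takes "a car" as antecedent — a donkey pronoun bound across the clause boundary.
Weak reading: every mechanic m with some inspected-car has at least one inspected-car c such that repaired(m,c) ∧ washed(m,c).
Per mechanic: M1:✓  M2:✗  M3:✓  M4:✗
M2 has no witness among its inspected-cars.

False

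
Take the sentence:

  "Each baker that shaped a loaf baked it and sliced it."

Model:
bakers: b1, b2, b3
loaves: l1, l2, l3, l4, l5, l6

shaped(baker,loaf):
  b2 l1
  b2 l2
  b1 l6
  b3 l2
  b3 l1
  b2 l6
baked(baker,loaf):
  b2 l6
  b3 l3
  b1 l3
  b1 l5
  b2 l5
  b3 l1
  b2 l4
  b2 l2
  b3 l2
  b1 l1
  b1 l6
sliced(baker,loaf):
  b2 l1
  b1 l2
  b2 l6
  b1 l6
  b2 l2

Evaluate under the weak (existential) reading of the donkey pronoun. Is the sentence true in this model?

"it" takes "a loaf" as antecedent — a donkey pronoun bound across the clause boundary.
Weak reading: every baker b with some shaped-loaf has at least one shaped-loaf l such that baked(b,l) ∧ sliced(b,l).
Per baker: b1:✓  b2:✓  b3:✗
b3 has no witness among its shaped-loaves.

False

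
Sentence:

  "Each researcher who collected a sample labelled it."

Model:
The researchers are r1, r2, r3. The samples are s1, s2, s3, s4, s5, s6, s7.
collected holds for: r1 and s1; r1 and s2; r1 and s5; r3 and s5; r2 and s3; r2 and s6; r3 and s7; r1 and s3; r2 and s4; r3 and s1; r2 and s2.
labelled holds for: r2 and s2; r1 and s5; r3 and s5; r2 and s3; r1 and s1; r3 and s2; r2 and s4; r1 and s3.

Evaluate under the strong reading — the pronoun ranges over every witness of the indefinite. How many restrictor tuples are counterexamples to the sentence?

4

"it" takes "a sample" as antecedent — a donkey pronoun bound across the clause boundary.
Strong reading: for every (r,s) with collected(r,s), labelled(r,s).
Restrictor pairs: (r1,s1) ✓  (r1,s2) ✗  (r1,s3) ✓  (r1,s5) ✓  (r2,s2) ✓  (r2,s3) ✓  (r2,s4) ✓  (r2,s6) ✗  (r3,s1) ✗  (r3,s5) ✓  (r3,s7) ✗
Counterexamples (restrictor pairs failing the scope): 4.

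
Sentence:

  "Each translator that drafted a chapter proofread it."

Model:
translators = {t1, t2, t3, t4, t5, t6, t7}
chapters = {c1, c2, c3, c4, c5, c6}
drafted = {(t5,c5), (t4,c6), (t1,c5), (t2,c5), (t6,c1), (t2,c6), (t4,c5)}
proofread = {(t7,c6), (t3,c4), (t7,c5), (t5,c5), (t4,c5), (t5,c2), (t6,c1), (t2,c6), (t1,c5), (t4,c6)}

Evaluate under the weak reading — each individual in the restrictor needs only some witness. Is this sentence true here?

True

"it" takes "a chapter" as antecedent — a donkey pronoun bound across the clause boundary.
Weak reading: every translator t with some drafted-chapter has at least one drafted-chapter c such that proofread(t,c).
Per translator: t1:✓  t2:✓  t4:✓  t5:✓  t6:✓
Every translator in the restrictor has a witness.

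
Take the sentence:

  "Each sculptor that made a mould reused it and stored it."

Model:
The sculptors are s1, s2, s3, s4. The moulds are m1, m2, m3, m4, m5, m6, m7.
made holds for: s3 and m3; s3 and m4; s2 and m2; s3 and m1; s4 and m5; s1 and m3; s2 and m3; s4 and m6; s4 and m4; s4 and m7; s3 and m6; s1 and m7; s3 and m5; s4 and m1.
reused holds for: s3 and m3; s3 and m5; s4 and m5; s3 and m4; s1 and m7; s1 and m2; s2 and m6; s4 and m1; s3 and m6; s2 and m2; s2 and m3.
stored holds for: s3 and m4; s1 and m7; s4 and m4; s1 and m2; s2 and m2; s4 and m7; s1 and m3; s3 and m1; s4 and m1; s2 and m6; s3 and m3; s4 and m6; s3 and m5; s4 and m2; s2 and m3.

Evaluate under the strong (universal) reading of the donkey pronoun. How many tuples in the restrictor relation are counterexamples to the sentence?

"it" takes "a mould" as antecedent — a donkey pronoun bound across the clause boundary.
Strong reading: for every (s,m) with made(s,m), reused(s,m) ∧ stored(s,m).
Restrictor pairs: (s1,m3) ✗  (s1,m7) ✓  (s2,m2) ✓  (s2,m3) ✓  (s3,m1) ✗  (s3,m3) ✓  (s3,m4) ✓  (s3,m5) ✓  (s3,m6) ✗  (s4,m1) ✓  (s4,m4) ✗  (s4,m5) ✗  (s4,m6) ✗  (s4,m7) ✗
Counterexamples (restrictor pairs failing the scope): 7.

7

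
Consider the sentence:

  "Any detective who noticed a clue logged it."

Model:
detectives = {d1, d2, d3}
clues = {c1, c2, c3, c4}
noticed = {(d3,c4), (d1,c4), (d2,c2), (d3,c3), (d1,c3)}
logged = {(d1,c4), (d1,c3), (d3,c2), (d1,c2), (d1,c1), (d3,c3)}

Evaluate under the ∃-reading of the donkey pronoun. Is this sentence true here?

False

"it" takes "a clue" as antecedent — a donkey pronoun bound across the clause boundary.
Weak reading: every detective d with some noticed-clue has at least one noticed-clue c such that logged(d,c).
Per detective: d1:✓  d2:✗  d3:✓
d2 has no witness among its noticed-clues.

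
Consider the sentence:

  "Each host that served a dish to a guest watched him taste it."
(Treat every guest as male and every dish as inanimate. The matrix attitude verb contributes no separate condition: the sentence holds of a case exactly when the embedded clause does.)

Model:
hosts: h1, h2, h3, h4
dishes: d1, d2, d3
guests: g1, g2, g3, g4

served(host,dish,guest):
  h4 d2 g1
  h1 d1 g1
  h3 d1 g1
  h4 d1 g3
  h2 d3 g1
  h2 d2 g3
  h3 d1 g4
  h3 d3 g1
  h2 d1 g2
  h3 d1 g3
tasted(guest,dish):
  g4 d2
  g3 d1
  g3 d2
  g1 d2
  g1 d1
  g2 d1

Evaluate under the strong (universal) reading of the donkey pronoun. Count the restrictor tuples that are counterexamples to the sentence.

3

"him" takes "a guest" as antecedent and "it" takes "a dish"; both are donkey pronouns co-varying with the restrictor.
Strong reading: for every (h,d,g) with served(h,d,g), tasted(g,d).
Restrictor triples: (h1,d1,g1)→tasted(g1,d1) ✓  (h2,d1,g2)→tasted(g2,d1) ✓  (h2,d2,g3)→tasted(g3,d2) ✓  (h2,d3,g1)→tasted(g1,d3) ✗  (h3,d1,g1)→tasted(g1,d1) ✓  (h3,d1,g3)→tasted(g3,d1) ✓  (h3,d1,g4)→tasted(g4,d1) ✗  (h3,d3,g1)→tasted(g1,d3) ✗  (h4,d1,g3)→tasted(g3,d1) ✓  (h4,d2,g1)→tasted(g1,d2) ✓
Counterexamples (restrictor triples failing the scope): 3.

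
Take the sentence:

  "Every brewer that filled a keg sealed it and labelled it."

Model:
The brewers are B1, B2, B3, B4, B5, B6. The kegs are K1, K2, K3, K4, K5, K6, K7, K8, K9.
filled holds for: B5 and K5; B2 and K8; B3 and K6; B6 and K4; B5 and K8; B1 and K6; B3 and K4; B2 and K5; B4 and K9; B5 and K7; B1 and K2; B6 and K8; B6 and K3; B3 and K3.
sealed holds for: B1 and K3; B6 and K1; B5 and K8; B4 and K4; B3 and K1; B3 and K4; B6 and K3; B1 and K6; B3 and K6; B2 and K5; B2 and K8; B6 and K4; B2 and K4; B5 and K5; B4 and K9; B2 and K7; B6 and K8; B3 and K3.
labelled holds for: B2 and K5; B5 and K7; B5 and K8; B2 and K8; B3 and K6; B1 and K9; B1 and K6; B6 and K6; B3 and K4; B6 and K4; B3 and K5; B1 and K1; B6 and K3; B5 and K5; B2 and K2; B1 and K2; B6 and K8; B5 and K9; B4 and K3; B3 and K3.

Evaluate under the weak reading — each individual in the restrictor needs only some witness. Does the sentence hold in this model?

"it" takes "a keg" as antecedent — a donkey pronoun bound across the clause boundary.
Weak reading: every brewer b with some filled-keg has at least one filled-keg k such that sealed(b,k) ∧ labelled(b,k).
Per brewer: B1:✓  B2:✓  B3:✓  B4:✗  B5:✓  B6:✓
B4 has no witness among its filled-kegs.

False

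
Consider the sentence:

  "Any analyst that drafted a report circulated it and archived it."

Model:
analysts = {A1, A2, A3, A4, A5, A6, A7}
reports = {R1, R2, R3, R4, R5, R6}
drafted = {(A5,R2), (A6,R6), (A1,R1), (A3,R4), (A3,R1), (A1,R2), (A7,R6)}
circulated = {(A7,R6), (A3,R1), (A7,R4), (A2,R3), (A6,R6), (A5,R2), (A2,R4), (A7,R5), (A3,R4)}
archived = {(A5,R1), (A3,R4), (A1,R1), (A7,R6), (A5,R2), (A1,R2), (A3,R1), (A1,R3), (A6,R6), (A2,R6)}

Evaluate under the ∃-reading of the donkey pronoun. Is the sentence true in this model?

"it" takes "a report" as antecedent — a donkey pronoun bound across the clause boundary.
Weak reading: every analyst a with some drafted-report has at least one drafted-report r such that circulated(a,r) ∧ archived(a,r).
Per analyst: A1:✗  A3:✓  A5:✓  A6:✓  A7:✓
A1 has no witness among its drafted-reports.

False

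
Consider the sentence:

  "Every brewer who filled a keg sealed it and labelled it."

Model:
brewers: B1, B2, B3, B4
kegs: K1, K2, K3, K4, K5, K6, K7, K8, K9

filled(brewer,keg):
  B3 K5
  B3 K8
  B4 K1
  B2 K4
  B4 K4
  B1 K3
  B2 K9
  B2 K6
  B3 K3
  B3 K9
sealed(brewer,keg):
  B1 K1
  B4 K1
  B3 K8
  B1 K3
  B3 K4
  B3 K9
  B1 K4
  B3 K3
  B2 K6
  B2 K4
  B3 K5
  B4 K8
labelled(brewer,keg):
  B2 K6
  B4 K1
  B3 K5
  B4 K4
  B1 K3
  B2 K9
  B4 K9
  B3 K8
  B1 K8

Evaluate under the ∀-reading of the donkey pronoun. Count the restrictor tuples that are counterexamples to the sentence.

5

"it" takes "a keg" as antecedent — a donkey pronoun bound across the clause boundary.
Strong reading: for every (b,k) with filled(b,k), sealed(b,k) ∧ labelled(b,k).
Restrictor pairs: (B1,K3) ✓  (B2,K4) ✗  (B2,K6) ✓  (B2,K9) ✗  (B3,K3) ✗  (B3,K5) ✓  (B3,K8) ✓  (B3,K9) ✗  (B4,K1) ✓  (B4,K4) ✗
Counterexamples (restrictor pairs failing the scope): 5.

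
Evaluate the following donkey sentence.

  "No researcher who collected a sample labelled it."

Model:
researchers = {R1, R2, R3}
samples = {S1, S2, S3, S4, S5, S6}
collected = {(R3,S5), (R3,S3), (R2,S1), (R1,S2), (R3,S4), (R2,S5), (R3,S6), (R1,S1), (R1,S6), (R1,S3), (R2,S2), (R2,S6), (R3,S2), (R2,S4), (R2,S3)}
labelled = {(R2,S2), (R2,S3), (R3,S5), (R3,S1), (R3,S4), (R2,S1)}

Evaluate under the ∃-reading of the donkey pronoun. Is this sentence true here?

False

"it" takes "a sample" as antecedent — a donkey pronoun bound across the clause boundary.
Truth condition: for no (r,s) with collected(r,s) does labelled(r,s) hold.
Restrictor pairs — does the scope hold? (R1,S1):fails  (R1,S2):fails  (R1,S3):fails  (R1,S6):fails  (R2,S1):holds  (R2,S2):holds  (R2,S3):holds  (R2,S4):fails  (R2,S5):fails  (R2,S6):fails  (R3,S2):fails  (R3,S3):fails  (R3,S4):holds  (R3,S5):holds  (R3,S6):fails
Scope holds for 5 pair(s), so the sentence is false.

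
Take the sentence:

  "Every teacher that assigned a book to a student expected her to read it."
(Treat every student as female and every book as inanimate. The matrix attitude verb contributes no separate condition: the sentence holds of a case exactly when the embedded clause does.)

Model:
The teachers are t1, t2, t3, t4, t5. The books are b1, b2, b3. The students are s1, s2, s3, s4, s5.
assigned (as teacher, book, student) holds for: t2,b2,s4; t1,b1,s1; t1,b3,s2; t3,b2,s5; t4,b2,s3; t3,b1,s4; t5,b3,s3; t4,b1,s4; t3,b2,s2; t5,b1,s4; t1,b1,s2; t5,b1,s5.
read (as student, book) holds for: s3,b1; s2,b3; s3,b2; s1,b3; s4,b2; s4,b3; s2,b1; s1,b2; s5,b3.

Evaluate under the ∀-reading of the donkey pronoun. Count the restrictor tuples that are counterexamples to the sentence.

"her" takes "a student" as antecedent and "it" takes "a book"; both are donkey pronouns co-varying with the restrictor.
Strong reading: for every (t,b,s) with assigned(t,b,s), read(s,b).
Restrictor triples: (t1,b1,s1)→read(s1,b1) ✗  (t1,b1,s2)→read(s2,b1) ✓  (t1,b3,s2)→read(s2,b3) ✓  (t2,b2,s4)→read(s4,b2) ✓  (t3,b1,s4)→read(s4,b1) ✗  (t3,b2,s2)→read(s2,b2) ✗  (t3,b2,s5)→read(s5,b2) ✗  (t4,b1,s4)→read(s4,b1) ✗  (t4,b2,s3)→read(s3,b2) ✓  (t5,b1,s4)→read(s4,b1) ✗  (t5,b1,s5)→read(s5,b1) ✗  (t5,b3,s3)→read(s3,b3) ✗
Counterexamples (restrictor triples failing the scope): 8.

8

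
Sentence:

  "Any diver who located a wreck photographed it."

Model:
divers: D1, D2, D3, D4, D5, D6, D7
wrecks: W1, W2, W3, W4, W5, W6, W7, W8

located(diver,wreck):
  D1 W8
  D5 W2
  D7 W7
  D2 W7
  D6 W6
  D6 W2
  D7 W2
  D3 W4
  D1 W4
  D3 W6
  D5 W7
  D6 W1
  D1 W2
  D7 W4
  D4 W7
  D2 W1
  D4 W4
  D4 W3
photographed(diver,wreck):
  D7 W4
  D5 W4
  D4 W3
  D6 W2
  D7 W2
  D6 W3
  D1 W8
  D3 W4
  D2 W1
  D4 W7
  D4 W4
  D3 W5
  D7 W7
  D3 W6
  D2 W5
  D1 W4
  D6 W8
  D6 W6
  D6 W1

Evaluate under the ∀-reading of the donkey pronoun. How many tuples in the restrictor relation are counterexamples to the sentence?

"it" takes "a wreck" as antecedent — a donkey pronoun bound across the clause boundary.
Strong reading: for every (d,w) with located(d,w), photographed(d,w).
Restrictor pairs: (D1,W2) ✗  (D1,W4) ✓  (D1,W8) ✓  (D2,W1) ✓  (D2,W7) ✗  (D3,W4) ✓  (D3,W6) ✓  (D4,W3) ✓  (D4,W4) ✓  (D4,W7) ✓  (D5,W2) ✗  (D5,W7) ✗  (D6,W1) ✓  (D6,W2) ✓  (D6,W6) ✓  (D7,W2) ✓  (D7,W4) ✓  (D7,W7) ✓
Counterexamples (restrictor pairs failing the scope): 4.

4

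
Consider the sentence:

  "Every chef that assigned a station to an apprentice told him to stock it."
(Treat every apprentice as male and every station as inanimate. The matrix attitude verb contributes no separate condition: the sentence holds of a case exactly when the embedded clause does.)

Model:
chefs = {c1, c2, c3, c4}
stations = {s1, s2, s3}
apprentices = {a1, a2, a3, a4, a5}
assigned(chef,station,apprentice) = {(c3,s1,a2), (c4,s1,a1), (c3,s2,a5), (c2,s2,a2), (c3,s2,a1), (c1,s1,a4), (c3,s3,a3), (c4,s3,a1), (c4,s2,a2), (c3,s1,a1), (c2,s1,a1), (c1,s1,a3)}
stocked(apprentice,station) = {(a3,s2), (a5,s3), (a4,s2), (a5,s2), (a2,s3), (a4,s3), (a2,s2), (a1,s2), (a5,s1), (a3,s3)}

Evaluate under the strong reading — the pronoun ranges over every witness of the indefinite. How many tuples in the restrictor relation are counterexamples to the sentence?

7

"him" takes "an apprentice" as antecedent and "it" takes "a station"; both are donkey pronouns co-varying with the restrictor.
Strong reading: for every (c,s,a) with assigned(c,s,a), stocked(a,s).
Restrictor triples: (c1,s1,a3)→stocked(a3,s1) ✗  (c1,s1,a4)→stocked(a4,s1) ✗  (c2,s1,a1)→stocked(a1,s1) ✗  (c2,s2,a2)→stocked(a2,s2) ✓  (c3,s1,a1)→stocked(a1,s1) ✗  (c3,s1,a2)→stocked(a2,s1) ✗  (c3,s2,a1)→stocked(a1,s2) ✓  (c3,s2,a5)→stocked(a5,s2) ✓  (c3,s3,a3)→stocked(a3,s3) ✓  (c4,s1,a1)→stocked(a1,s1) ✗  (c4,s2,a2)→stocked(a2,s2) ✓  (c4,s3,a1)→stocked(a1,s3) ✗
Counterexamples (restrictor triples failing the scope): 7.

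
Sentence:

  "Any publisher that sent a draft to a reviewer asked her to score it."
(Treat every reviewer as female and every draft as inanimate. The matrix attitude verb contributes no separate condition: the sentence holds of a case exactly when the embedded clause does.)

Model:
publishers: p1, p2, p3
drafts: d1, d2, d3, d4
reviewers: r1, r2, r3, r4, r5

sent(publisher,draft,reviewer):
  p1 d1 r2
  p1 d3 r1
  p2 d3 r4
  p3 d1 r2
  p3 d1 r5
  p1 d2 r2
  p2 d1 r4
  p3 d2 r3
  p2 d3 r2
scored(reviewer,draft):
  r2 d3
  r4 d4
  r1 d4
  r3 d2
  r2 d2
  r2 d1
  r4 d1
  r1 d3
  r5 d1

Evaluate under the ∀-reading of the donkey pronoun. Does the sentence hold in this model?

"her" takes "a reviewer" as antecedent and "it" takes "a draft"; both are donkey pronouns co-varying with the restrictor.
Strong reading: for every (p,d,r) with sent(p,d,r), scored(r,d).
Restrictor triples: (p1,d1,r2)→scored(r2,d1) ✓  (p1,d2,r2)→scored(r2,d2) ✓  (p1,d3,r1)→scored(r1,d3) ✓  (p2,d1,r4)→scored(r4,d1) ✓  (p2,d3,r2)→scored(r2,d3) ✓  (p2,d3,r4)→scored(r4,d3) ✗  (p3,d1,r2)→scored(r2,d1) ✓  (p3,d1,r5)→scored(r5,d1) ✓  (p3,d2,r3)→scored(r3,d2) ✓
Counterexample: (p2,d3,r4) — scored(r4,d3) does not hold.

False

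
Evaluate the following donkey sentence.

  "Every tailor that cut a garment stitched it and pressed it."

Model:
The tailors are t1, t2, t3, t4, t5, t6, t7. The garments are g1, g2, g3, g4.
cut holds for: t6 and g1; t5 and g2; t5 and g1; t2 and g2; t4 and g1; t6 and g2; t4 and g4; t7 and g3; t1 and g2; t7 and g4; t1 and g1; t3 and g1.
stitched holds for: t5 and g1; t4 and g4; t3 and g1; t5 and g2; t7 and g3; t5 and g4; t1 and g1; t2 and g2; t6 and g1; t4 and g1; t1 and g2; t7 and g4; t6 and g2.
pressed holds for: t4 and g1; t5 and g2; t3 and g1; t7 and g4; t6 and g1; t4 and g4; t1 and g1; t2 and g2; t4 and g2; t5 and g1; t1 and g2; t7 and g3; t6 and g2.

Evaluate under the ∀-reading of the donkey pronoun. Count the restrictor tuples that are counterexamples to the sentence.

"it" takes "a garment" as antecedent — a donkey pronoun bound across the clause boundary.
Strong reading: for every (t,g) with cut(t,g), stitched(t,g) ∧ pressed(t,g).
Restrictor pairs: (t1,g1) ✓  (t1,g2) ✓  (t2,g2) ✓  (t3,g1) ✓  (t4,g1) ✓  (t4,g4) ✓  (t5,g1) ✓  (t5,g2) ✓  (t6,g1) ✓  (t6,g2) ✓  (t7,g3) ✓  (t7,g4) ✓
Counterexamples (restrictor pairs failing the scope): 0.

0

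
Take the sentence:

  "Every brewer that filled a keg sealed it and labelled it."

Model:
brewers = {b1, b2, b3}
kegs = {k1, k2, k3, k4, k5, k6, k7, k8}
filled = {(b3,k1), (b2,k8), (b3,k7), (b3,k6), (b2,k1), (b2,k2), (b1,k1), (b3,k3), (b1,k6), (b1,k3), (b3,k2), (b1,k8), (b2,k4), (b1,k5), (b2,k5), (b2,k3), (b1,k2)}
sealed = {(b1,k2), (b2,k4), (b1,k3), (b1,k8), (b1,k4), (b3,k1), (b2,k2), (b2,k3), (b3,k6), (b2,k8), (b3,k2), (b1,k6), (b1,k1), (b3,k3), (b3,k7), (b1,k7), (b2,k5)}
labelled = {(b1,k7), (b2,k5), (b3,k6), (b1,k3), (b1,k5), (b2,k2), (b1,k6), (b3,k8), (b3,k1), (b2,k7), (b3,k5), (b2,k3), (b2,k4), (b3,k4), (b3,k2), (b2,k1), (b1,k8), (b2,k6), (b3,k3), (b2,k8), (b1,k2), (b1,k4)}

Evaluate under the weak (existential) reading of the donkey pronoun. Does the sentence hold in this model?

"it" takes "a keg" as antecedent — a donkey pronoun bound across the clause boundary.
Weak reading: every brewer b with some filled-keg has at least one filled-keg k such that sealed(b,k) ∧ labelled(b,k).
Per brewer: b1:✓  b2:✓  b3:✓
Every brewer in the restrictor has a witness.

True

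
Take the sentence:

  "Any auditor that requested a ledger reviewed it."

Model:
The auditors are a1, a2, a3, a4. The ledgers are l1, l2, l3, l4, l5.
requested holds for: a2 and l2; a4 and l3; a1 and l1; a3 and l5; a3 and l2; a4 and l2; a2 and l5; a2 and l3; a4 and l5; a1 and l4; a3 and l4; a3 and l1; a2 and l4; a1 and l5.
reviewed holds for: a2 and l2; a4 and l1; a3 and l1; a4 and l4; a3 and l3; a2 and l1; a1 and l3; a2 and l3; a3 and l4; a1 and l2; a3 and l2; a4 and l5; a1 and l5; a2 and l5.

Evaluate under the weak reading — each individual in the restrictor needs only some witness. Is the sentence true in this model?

"it" takes "a ledger" as antecedent — a donkey pronoun bound across the clause boundary.
Weak reading: every auditor a with some requested-ledger has at least one requested-ledger l such that reviewed(a,l).
Per auditor: a1:✓  a2:✓  a3:✓  a4:✓
Every auditor in the restrictor has a witness.

True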